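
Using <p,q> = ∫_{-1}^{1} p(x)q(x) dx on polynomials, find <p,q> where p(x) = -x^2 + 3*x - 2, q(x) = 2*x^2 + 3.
<p,q> = -262/15

Expand the product: p(x)·q(x) = -2*x^4 + 6*x^3 - 7*x^2 + 9*x - 6.
∫_{-1}^{1} of each monomial x^k gives [2/(k+1) if k even, 0 if k odd]. Integrating term-by-term (or equivalently evaluating the antiderivative F(x) = -2*x^5/5 + 3*x^4/2 - 7*x^3/3 + 9*x^2/2 - 6*x at the endpoints):
  F(1) − F(−1) = -41/15 − (221/15) = -262/15.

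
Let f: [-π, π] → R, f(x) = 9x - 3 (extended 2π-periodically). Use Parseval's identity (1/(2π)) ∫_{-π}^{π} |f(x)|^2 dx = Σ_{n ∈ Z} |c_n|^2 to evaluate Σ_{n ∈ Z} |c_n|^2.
Σ |c_n|^2 = 27π^2 + 9

Expand and integrate term by term over [-π, π]:
  ∫ (9x)^2 dx = 81·(2π^3/3); ∫ 2·9·(-3)·x dx = 0 (odd integrand); ∫ (-3)^2 dx = 9·2π.
So (1/(2π)) ∫_{-π}^{π} (9x - 3)^2 dx = 81π^2/3 + 9 = 27π^2 + 9.
Parseval ⇒ Σ |c_n|^2 = 27π^2 + 9.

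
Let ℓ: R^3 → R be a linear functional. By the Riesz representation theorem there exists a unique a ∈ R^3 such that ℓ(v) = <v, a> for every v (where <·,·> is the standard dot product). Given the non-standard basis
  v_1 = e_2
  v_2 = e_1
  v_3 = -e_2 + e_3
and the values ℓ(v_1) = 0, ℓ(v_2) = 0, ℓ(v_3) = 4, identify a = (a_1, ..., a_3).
a = (0, 0, 4)

Write a = (a_1, ..., a_3) in the standard basis. For each basis vector v_i, ℓ(v_i) = <v_i, a> is a linear equation in the a_j's. Collect the n equations into a matrix system V a = ℓ, where row i of V is v_i (expressed in the standard basis). Since V is invertible (lower-triangular with 1s on the diagonal, up to permutation), solve by back-substitution:
  V =
[[0, 1, 0],
 [1, 0, 0],
 [0, -1, 1]]
  V a = (0, 0, 4)
Solving gives a = (0, 0, 4).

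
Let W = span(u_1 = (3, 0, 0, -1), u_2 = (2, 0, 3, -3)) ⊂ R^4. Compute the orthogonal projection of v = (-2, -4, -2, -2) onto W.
proj_W(v) = (-164/139, 0, -12/139, 64/139)

Set up U = [u_1 | ... | u_2] ∈ R^(4×2). The projector onto W = col(U) is P = U (U^T U)^(-1) U^T.
Compute U^T U =
  [10, 9]
  [9, 22],
and U^T v = (-4, -4).
Solve U^T U · c = U^T v for the coefficients: c = (-52/139, -4/139). The projection is proj_W(v) = U c.
Check: (v - proj_W(v)) · u_1 = 0  (should be 0).
Check: (v - proj_W(v)) · u_2 = 0  (should be 0).
Result: proj_W(v) = (-164/139, 0, -12/139, 64/139).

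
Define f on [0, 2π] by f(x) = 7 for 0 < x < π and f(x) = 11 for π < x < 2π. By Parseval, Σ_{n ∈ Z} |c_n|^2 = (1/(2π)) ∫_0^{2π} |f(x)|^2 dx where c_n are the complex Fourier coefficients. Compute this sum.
Σ |c_n|^2 = 85

Parseval equates the L^2 energy of f (normalised by 1/(2π)) with the ℓ^2 sum of its Fourier coefficients: (1/(2π)) ∫_0^{2π} |f|^2 = Σ |c_n|^2.
Compute the left side: (1/(2π)) [∫_0^π 7^2 dx + ∫_π^{2π} 11^2 dx] = (1/(2π)) · (49π + 121π) = (49 + 121)/2 = 85.
So Σ_{n ∈ Z} |c_n|^2 = 85.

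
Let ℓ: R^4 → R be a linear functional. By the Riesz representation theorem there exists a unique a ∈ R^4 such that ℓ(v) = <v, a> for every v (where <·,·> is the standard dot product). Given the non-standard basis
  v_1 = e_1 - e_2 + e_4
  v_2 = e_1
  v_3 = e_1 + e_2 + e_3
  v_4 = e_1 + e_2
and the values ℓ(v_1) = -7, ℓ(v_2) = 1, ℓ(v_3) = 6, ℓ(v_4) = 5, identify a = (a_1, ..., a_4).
a = (1, 4, 1, -4)

Write a = (a_1, ..., a_4) in the standard basis. For each basis vector v_i, ℓ(v_i) = <v_i, a> is a linear equation in the a_j's. Collect the n equations into a matrix system V a = ℓ, where row i of V is v_i (expressed in the standard basis). Since V is invertible (lower-triangular with 1s on the diagonal, up to permutation), solve by back-substitution:
  V =
[[1, -1, 0, 1],
 [1, 0, 0, 0],
 [1, 1, 1, 0],
 [1, 1, 0, 0]]
  V a = (-7, 1, 6, 5)
Solving gives a = (1, 4, 1, -4).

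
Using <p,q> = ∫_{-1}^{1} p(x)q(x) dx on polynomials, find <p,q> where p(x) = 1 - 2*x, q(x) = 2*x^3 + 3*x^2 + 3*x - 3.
<p,q> = -48/5

Expand the product: p(x)·q(x) = -4*x^4 - 4*x^3 - 3*x^2 + 9*x - 3.
∫_{-1}^{1} of each monomial x^k gives [2/(k+1) if k even, 0 if k odd]. Integrating term-by-term (or equivalently evaluating the antiderivative F(x) = -4*x^5/5 - x^4 - x^3 + 9*x^2/2 - 3*x at the endpoints):
  F(1) − F(−1) = -13/10 − (83/10) = -48/5.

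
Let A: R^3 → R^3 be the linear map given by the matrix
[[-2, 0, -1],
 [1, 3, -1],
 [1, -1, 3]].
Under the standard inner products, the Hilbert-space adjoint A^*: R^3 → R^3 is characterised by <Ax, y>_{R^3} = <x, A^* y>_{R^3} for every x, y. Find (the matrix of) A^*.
A^* = A^T =
[[-2, 1, 1],
 [0, 3, -1],
 [-1, -1, 3]]

For real matrices with standard dot products, the defining identity <Ax, y> = <x, A^* y> gives (Ax)^T y = x^T (A^*) y, i.e. x^T A^T y = x^T (A^*) y. Since this holds for all x, y, we must have A^* = A^T. Therefore
A^* =
[[-2, 1, 1],
 [0, 3, -1],
 [-1, -1, 3]].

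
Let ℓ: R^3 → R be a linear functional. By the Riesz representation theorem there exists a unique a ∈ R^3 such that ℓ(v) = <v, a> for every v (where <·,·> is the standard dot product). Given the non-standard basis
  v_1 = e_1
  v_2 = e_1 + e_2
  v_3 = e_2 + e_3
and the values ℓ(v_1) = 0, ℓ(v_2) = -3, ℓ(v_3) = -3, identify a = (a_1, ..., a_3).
a = (0, -3, 0)

Write a = (a_1, ..., a_3) in the standard basis. For each basis vector v_i, ℓ(v_i) = <v_i, a> is a linear equation in the a_j's. Collect the n equations into a matrix system V a = ℓ, where row i of V is v_i (expressed in the standard basis). Since V is invertible (lower-triangular with 1s on the diagonal, up to permutation), solve by back-substitution:
  V =
[[1, 0, 0],
 [1, 1, 0],
 [0, 1, 1]]
  V a = (0, -3, -3)
Solving gives a = (0, -3, 0).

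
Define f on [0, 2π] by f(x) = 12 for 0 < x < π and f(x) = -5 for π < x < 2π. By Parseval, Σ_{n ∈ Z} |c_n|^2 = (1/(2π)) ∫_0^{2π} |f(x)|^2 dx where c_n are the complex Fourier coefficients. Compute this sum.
Σ |c_n|^2 = 169/2

Parseval equates the L^2 energy of f (normalised by 1/(2π)) with the ℓ^2 sum of its Fourier coefficients: (1/(2π)) ∫_0^{2π} |f|^2 = Σ |c_n|^2.
Compute the left side: (1/(2π)) [∫_0^π 12^2 dx + ∫_π^{2π} (-5)^2 dx] = (1/(2π)) · (144π + 25π) = (144 + 25)/2 = 169/2.
So Σ_{n ∈ Z} |c_n|^2 = 169/2.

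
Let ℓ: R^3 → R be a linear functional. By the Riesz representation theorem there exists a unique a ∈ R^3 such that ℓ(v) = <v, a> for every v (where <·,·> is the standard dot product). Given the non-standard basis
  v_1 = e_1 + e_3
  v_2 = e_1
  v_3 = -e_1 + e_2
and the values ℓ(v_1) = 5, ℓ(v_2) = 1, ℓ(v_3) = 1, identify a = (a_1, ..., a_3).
a = (1, 2, 4)

Write a = (a_1, ..., a_3) in the standard basis. For each basis vector v_i, ℓ(v_i) = <v_i, a> is a linear equation in the a_j's. Collect the n equations into a matrix system V a = ℓ, where row i of V is v_i (expressed in the standard basis). Since V is invertible (lower-triangular with 1s on the diagonal, up to permutation), solve by back-substitution:
  V =
[[1, 0, 1],
 [1, 0, 0],
 [-1, 1, 0]]
  V a = (5, 1, 1)
Solving gives a = (1, 2, 4).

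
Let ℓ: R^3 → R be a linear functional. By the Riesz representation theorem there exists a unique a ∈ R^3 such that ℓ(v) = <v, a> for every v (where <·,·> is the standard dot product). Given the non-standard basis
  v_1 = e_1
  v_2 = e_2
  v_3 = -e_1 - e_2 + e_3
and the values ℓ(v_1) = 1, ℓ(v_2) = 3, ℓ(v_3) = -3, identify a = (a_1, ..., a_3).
a = (1, 3, 1)

Write a = (a_1, ..., a_3) in the standard basis. For each basis vector v_i, ℓ(v_i) = <v_i, a> is a linear equation in the a_j's. Collect the n equations into a matrix system V a = ℓ, where row i of V is v_i (expressed in the standard basis). Since V is invertible (lower-triangular with 1s on the diagonal, up to permutation), solve by back-substitution:
  V =
[[1, 0, 0],
 [0, 1, 0],
 [-1, -1, 1]]
  V a = (1, 3, -3)
Solving gives a = (1, 3, 1).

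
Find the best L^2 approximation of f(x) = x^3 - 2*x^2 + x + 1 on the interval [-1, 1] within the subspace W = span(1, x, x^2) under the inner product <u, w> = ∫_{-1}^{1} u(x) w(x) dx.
g(x) = -2*x^2 + 8*x/5 + 1

The best approximation g ∈ W is the orthogonal projection of f onto W. Writing g = a_0 + a_1 x + a_2 x^2, the coefficients solve the normal equations G · a = b where
  G_{ij} = <φ_i, φ_j> and b_i = <f, φ_i>, with φ_0 = 1, φ_1 = x, φ_2 = x^2.
G =
  [2, 0, 2/3]
  [0, 2/3, 0]
  [2/3, 0, 2/5],
b = (2/3, 16/15, -2/15).
Solving gives a_0 = 1, a_1 = 8/5, a_2 = -2, so
  g(x) = -2*x^2 + 8*x/5 + 1.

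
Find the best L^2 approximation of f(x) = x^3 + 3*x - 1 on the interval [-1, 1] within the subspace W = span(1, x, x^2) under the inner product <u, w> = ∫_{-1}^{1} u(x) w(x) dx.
g(x) = 18*x/5 - 1

The best approximation g ∈ W is the orthogonal projection of f onto W. Writing g = a_0 + a_1 x + a_2 x^2, the coefficients solve the normal equations G · a = b where
  G_{ij} = <φ_i, φ_j> and b_i = <f, φ_i>, with φ_0 = 1, φ_1 = x, φ_2 = x^2.
G =
  [2, 0, 2/3]
  [0, 2/3, 0]
  [2/3, 0, 2/5],
b = (-2, 12/5, -2/3).
Solving gives a_0 = -1, a_1 = 18/5, a_2 = 0, so
  g(x) = 18*x/5 - 1.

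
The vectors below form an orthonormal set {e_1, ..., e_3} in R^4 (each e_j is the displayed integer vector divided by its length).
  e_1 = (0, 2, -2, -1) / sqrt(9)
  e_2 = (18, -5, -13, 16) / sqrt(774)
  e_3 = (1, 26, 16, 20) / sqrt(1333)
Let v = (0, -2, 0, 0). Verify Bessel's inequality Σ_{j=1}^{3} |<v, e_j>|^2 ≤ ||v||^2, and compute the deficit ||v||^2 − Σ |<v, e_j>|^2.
Σ |<v, e_j>|^2 = 122/31; ||v||^2 = 4; deficit = 2/31

Write each e_j = u_j / sqrt(<u_j, u_j>) where u_j is the displayed integer vector. Then <v, e_j> = <v, u_j> / sqrt(<u_j, u_j>), so |<v, e_j>|^2 = <v, u_j>^2 / <u_j, u_j>.
Coefficients: <v, e_1> = -4/sqrt(9), <v, e_2> = 10/sqrt(774), <v, e_3> = -52/sqrt(1333).
Square and sum: Σ |<v, e_j>|^2 = 122/31.
Compute ||v||^2 = v·v = 4.
Deficit = 4 − 122/31 = 2/31 ≥ 0, confirming Bessel's inequality. (The deficit equals ||v − Σ <v,e_j> e_j||^2, the squared distance from v to span{e_j}.)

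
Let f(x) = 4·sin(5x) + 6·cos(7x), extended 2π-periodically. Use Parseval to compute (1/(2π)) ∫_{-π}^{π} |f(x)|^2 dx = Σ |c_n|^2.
Σ |c_n|^2 = 26

Expand |f|^2 and use orthogonality of {sin(nx), cos(mx)} on [-π, π]:
  ∫_{-π}^{π} sin(nx)^2 dx = π, ∫ cos(mx)^2 dx = π, and cross terms integrate to 0.
So ∫_{-π}^{π} f(x)^2 dx = 4^2 · π + 6^2 · π = (16 + 36)π.
Divide by 2π: (16 + 36)/2 = 26.
By Parseval, this equals Σ |c_n|^2.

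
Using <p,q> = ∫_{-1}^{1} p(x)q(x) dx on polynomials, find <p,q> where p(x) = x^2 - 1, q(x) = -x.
<p,q> = 0

Expand the product: p(x)·q(x) = -x^3 + x.
∫_{-1}^{1} of each monomial x^k gives [2/(k+1) if k even, 0 if k odd]. Integrating term-by-term (or equivalently evaluating the antiderivative F(x) = -x^4/4 + x^2/2 at the endpoints):
  F(1) − F(−1) = 1/4 − (1/4) = 0.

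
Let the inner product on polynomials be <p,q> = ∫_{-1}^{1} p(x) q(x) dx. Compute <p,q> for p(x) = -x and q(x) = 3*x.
<p,q> = -2

Expand the product: p(x)·q(x) = -3*x^2.
∫_{-1}^{1} of each monomial x^k gives [2/(k+1) if k even, 0 if k odd]. Integrating term-by-term (or equivalently evaluating the antiderivative F(x) = -x^3 at the endpoints):
  F(1) − F(−1) = -1 − (1) = -2.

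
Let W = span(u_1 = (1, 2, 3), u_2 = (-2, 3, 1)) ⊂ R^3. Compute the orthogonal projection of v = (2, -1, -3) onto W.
proj_W(v) = (2/3, -7/3, -5/3)

Set up U = [u_1 | ... | u_2] ∈ R^(3×2). The projector onto W = col(U) is P = U (U^T U)^(-1) U^T.
Compute U^T U =
  [14, 7]
  [7, 14],
and U^T v = (-9, -10).
Solve U^T U · c = U^T v for the coefficients: c = (-8/21, -11/21). The projection is proj_W(v) = U c.
Check: (v - proj_W(v)) · u_1 = 0  (should be 0).
Check: (v - proj_W(v)) · u_2 = 0  (should be 0).
Result: proj_W(v) = (2/3, -7/3, -5/3).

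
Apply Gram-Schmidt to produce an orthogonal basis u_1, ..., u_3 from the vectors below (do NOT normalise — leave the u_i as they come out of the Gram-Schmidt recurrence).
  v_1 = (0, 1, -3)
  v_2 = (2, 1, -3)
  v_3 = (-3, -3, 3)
Orthogonal basis:
  u_1 = (0, 1, -3)
  u_2 = (2, 0, 0)
  u_3 = (0, -9/5, -3/5)

Apply the Gram-Schmidt recurrence
  u_1 = v_1
  u_i = v_i − Σ_{j<i} ((v_i · u_j) / (u_j · u_j)) · u_j.

Step by step this gives:
  u_1 = (0, 1, -3)
  u_2 = (2, 0, 0)
  u_3 = (0, -9/5, -3/5)

Orthogonality check:
  u_2 · u_1 = 0 (should be 0)
  u_3 · u_1 = 0 (should be 0)
  u_3 · u_2 = 0 (should be 0)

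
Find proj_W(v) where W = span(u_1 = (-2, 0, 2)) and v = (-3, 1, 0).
proj_W(v) = (-3/2, 0, 3/2)

Set up U = [u_1 | ... | u_1] ∈ R^(3×1). The projector onto W = col(U) is P = U (U^T U)^(-1) U^T.
Compute U^T U =
  [8],
and U^T v = (6).
Solve U^T U · c = U^T v for the coefficients: c = (3/4). The projection is proj_W(v) = U c.
Check: (v - proj_W(v)) · u_1 = 0  (should be 0).
Result: proj_W(v) = (-3/2, 0, 3/2).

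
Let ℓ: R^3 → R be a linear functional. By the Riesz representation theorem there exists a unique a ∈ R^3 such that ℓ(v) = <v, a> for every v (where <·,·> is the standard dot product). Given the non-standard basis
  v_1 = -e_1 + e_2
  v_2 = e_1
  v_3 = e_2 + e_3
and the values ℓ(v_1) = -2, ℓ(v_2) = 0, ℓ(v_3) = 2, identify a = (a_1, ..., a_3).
a = (0, -2, 4)

Write a = (a_1, ..., a_3) in the standard basis. For each basis vector v_i, ℓ(v_i) = <v_i, a> is a linear equation in the a_j's. Collect the n equations into a matrix system V a = ℓ, where row i of V is v_i (expressed in the standard basis). Since V is invertible (lower-triangular with 1s on the diagonal, up to permutation), solve by back-substitution:
  V =
[[-1, 1, 0],
 [1, 0, 0],
 [0, 1, 1]]
  V a = (-2, 0, 2)
Solving gives a = (0, -2, 4).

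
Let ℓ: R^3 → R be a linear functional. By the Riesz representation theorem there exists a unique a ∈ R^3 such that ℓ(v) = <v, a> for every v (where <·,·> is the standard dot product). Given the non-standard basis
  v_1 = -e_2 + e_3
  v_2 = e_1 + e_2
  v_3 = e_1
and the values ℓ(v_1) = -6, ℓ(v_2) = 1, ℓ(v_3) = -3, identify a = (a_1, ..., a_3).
a = (-3, 4, -2)

Write a = (a_1, ..., a_3) in the standard basis. For each basis vector v_i, ℓ(v_i) = <v_i, a> is a linear equation in the a_j's. Collect the n equations into a matrix system V a = ℓ, where row i of V is v_i (expressed in the standard basis). Since V is invertible (lower-triangular with 1s on the diagonal, up to permutation), solve by back-substitution:
  V =
[[0, -1, 1],
 [1, 1, 0],
 [1, 0, 0]]
  V a = (-6, 1, -3)
Solving gives a = (-3, 4, -2).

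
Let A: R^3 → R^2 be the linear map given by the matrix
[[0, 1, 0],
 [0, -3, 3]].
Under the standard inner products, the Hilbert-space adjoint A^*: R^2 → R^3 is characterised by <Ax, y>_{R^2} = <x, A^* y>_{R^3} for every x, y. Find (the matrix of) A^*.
A^* = A^T =
[[0, 0],
 [1, -3],
 [0, 3]]

For real matrices with standard dot products, the defining identity <Ax, y> = <x, A^* y> gives (Ax)^T y = x^T (A^*) y, i.e. x^T A^T y = x^T (A^*) y. Since this holds for all x, y, we must have A^* = A^T. Therefore
A^* =
[[0, 0],
 [1, -3],
 [0, 3]].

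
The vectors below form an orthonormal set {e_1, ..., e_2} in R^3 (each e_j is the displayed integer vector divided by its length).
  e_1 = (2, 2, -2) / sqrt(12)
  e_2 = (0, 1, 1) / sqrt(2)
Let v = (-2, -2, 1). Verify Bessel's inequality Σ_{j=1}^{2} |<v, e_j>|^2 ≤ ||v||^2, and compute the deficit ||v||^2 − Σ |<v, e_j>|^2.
Σ |<v, e_j>|^2 = 53/6; ||v||^2 = 9; deficit = 1/6

Write each e_j = u_j / sqrt(<u_j, u_j>) where u_j is the displayed integer vector. Then <v, e_j> = <v, u_j> / sqrt(<u_j, u_j>), so |<v, e_j>|^2 = <v, u_j>^2 / <u_j, u_j>.
Coefficients: <v, e_1> = -10/sqrt(12), <v, e_2> = -1/sqrt(2).
Square and sum: Σ |<v, e_j>|^2 = 53/6.
Compute ||v||^2 = v·v = 9.
Deficit = 9 − 53/6 = 1/6 ≥ 0, confirming Bessel's inequality. (The deficit equals ||v − Σ <v,e_j> e_j||^2, the squared distance from v to span{e_j}.)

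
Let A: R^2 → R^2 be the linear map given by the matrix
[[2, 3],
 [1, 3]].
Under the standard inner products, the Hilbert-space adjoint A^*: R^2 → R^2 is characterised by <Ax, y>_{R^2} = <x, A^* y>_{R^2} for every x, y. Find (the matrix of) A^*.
A^* = A^T =
[[2, 1],
 [3, 3]]

For real matrices with standard dot products, the defining identity <Ax, y> = <x, A^* y> gives (Ax)^T y = x^T (A^*) y, i.e. x^T A^T y = x^T (A^*) y. Since this holds for all x, y, we must have A^* = A^T. Therefore
A^* =
[[2, 1],
 [3, 3]].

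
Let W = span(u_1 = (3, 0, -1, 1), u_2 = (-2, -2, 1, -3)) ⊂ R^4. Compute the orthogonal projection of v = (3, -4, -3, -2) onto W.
proj_W(v) = (190/49, -155/49, -75/98, -235/98)

Set up U = [u_1 | ... | u_2] ∈ R^(4×2). The projector onto W = col(U) is P = U (U^T U)^(-1) U^T.
Compute U^T U =
  [11, -10]
  [-10, 18],
and U^T v = (10, 5).
Solve U^T U · c = U^T v for the coefficients: c = (115/49, 155/98). The projection is proj_W(v) = U c.
Check: (v - proj_W(v)) · u_1 = 0  (should be 0).
Check: (v - proj_W(v)) · u_2 = 0  (should be 0).
Result: proj_W(v) = (190/49, -155/49, -75/98, -235/98).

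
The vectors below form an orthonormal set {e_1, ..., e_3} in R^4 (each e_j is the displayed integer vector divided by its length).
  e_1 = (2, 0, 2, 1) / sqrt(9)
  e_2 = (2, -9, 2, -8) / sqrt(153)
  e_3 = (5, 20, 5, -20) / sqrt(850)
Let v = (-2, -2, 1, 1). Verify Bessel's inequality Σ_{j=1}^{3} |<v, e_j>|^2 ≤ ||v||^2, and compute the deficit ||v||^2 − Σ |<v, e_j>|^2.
Σ |<v, e_j>|^2 = 11/2; ||v||^2 = 10; deficit = 9/2

Write each e_j = u_j / sqrt(<u_j, u_j>) where u_j is the displayed integer vector. Then <v, e_j> = <v, u_j> / sqrt(<u_j, u_j>), so |<v, e_j>|^2 = <v, u_j>^2 / <u_j, u_j>.
Coefficients: <v, e_1> = -1/sqrt(9), <v, e_2> = 8/sqrt(153), <v, e_3> = -65/sqrt(850).
Square and sum: Σ |<v, e_j>|^2 = 11/2.
Compute ||v||^2 = v·v = 10.
Deficit = 10 − 11/2 = 9/2 ≥ 0, confirming Bessel's inequality. (The deficit equals ||v − Σ <v,e_j> e_j||^2, the squared distance from v to span{e_j}.)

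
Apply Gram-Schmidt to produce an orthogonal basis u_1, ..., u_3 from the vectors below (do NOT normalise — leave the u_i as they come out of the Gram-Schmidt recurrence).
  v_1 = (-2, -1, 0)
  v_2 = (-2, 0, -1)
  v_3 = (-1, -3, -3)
Orthogonal basis:
  u_1 = (-2, -1, 0)
  u_2 = (-2/5, 4/5, -1)
  u_3 = (11/9, -22/9, -22/9)

Apply the Gram-Schmidt recurrence
  u_1 = v_1
  u_i = v_i − Σ_{j<i} ((v_i · u_j) / (u_j · u_j)) · u_j.

Step by step this gives:
  u_1 = (-2, -1, 0)
  u_2 = (-2/5, 4/5, -1)
  u_3 = (11/9, -22/9, -22/9)

Orthogonality check:
  u_2 · u_1 = 0 (should be 0)
  u_3 · u_1 = 0 (should be 0)
  u_3 · u_2 = 0 (should be 0)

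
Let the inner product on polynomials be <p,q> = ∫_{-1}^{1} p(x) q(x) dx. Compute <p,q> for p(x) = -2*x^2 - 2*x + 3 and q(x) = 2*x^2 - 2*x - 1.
<p,q> = 2/5

Expand the product: p(x)·q(x) = -4*x^4 + 12*x^2 - 4*x - 3.
∫_{-1}^{1} of each monomial x^k gives [2/(k+1) if k even, 0 if k odd]. Integrating term-by-term (or equivalently evaluating the antiderivative F(x) = -4*x^5/5 + 4*x^3 - 2*x^2 - 3*x at the endpoints):
  F(1) − F(−1) = -9/5 − (-11/5) = 2/5.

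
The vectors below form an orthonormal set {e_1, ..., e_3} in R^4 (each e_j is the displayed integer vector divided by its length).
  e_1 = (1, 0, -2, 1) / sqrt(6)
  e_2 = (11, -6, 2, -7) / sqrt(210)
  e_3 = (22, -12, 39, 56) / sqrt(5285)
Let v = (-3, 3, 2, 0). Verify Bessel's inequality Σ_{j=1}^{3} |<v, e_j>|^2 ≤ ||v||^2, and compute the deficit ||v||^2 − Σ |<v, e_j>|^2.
Σ |<v, e_j>|^2 = 2838/151; ||v||^2 = 22; deficit = 484/151

Write each e_j = u_j / sqrt(<u_j, u_j>) where u_j is the displayed integer vector. Then <v, e_j> = <v, u_j> / sqrt(<u_j, u_j>), so |<v, e_j>|^2 = <v, u_j>^2 / <u_j, u_j>.
Coefficients: <v, e_1> = -7/sqrt(6), <v, e_2> = -47/sqrt(210), <v, e_3> = -24/sqrt(5285).
Square and sum: Σ |<v, e_j>|^2 = 2838/151.
Compute ||v||^2 = v·v = 22.
Deficit = 22 − 2838/151 = 484/151 ≥ 0, confirming Bessel's inequality. (The deficit equals ||v − Σ <v,e_j> e_j||^2, the squared distance from v to span{e_j}.)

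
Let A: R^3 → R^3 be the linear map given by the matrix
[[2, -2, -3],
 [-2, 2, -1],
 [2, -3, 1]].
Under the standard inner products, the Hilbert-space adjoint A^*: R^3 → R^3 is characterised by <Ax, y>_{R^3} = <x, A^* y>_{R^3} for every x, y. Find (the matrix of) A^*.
A^* = A^T =
[[2, -2, 2],
 [-2, 2, -3],
 [-3, -1, 1]]

For real matrices with standard dot products, the defining identity <Ax, y> = <x, A^* y> gives (Ax)^T y = x^T (A^*) y, i.e. x^T A^T y = x^T (A^*) y. Since this holds for all x, y, we must have A^* = A^T. Therefore
A^* =
[[2, -2, 2],
 [-2, 2, -3],
 [-3, -1, 1]].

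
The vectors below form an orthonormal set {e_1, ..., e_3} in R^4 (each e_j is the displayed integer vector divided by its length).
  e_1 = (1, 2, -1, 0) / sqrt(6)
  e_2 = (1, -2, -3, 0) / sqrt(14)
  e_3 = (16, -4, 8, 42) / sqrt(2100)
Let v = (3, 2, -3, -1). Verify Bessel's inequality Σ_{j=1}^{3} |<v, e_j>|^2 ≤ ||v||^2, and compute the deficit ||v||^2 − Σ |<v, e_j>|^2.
Σ |<v, e_j>|^2 = 539/25; ||v||^2 = 23; deficit = 36/25

Write each e_j = u_j / sqrt(<u_j, u_j>) where u_j is the displayed integer vector. Then <v, e_j> = <v, u_j> / sqrt(<u_j, u_j>), so |<v, e_j>|^2 = <v, u_j>^2 / <u_j, u_j>.
Coefficients: <v, e_1> = 10/sqrt(6), <v, e_2> = 8/sqrt(14), <v, e_3> = -26/sqrt(2100).
Square and sum: Σ |<v, e_j>|^2 = 539/25.
Compute ||v||^2 = v·v = 23.
Deficit = 23 − 539/25 = 36/25 ≥ 0, confirming Bessel's inequality. (The deficit equals ||v − Σ <v,e_j> e_j||^2, the squared distance from v to span{e_j}.)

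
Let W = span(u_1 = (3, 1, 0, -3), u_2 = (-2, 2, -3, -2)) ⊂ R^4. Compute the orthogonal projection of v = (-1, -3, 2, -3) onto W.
proj_W(v) = (377/395, -93/395, 246/395, -49/395)

Set up U = [u_1 | ... | u_2] ∈ R^(4×2). The projector onto W = col(U) is P = U (U^T U)^(-1) U^T.
Compute U^T U =
  [19, 2]
  [2, 21],
and U^T v = (3, -4).
Solve U^T U · c = U^T v for the coefficients: c = (71/395, -82/395). The projection is proj_W(v) = U c.
Check: (v - proj_W(v)) · u_1 = 0  (should be 0).
Check: (v - proj_W(v)) · u_2 = 0  (should be 0).
Result: proj_W(v) = (377/395, -93/395, 246/395, -49/395).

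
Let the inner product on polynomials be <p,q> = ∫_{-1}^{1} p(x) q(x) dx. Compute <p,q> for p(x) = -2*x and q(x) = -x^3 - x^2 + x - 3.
<p,q> = -8/15

Expand the product: p(x)·q(x) = 2*x^4 + 2*x^3 - 2*x^2 + 6*x.
∫_{-1}^{1} of each monomial x^k gives [2/(k+1) if k even, 0 if k odd]. Integrating term-by-term (or equivalently evaluating the antiderivative F(x) = 2*x^5/5 + x^4/2 - 2*x^3/3 + 3*x^2 at the endpoints):
  F(1) − F(−1) = 97/30 − (113/30) = -8/15.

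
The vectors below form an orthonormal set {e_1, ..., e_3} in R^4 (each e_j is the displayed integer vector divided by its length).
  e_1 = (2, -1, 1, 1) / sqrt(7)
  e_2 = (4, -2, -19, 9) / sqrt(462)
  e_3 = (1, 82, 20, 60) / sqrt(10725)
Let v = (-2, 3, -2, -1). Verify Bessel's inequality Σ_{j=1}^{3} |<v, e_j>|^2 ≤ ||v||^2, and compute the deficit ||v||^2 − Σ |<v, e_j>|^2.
Σ |<v, e_j>|^2 = 10859/650; ||v||^2 = 18; deficit = 841/650

Write each e_j = u_j / sqrt(<u_j, u_j>) where u_j is the displayed integer vector. Then <v, e_j> = <v, u_j> / sqrt(<u_j, u_j>), so |<v, e_j>|^2 = <v, u_j>^2 / <u_j, u_j>.
Coefficients: <v, e_1> = -10/sqrt(7), <v, e_2> = 15/sqrt(462), <v, e_3> = 144/sqrt(10725).
Square and sum: Σ |<v, e_j>|^2 = 10859/650.
Compute ||v||^2 = v·v = 18.
Deficit = 18 − 10859/650 = 841/650 ≥ 0, confirming Bessel's inequality. (The deficit equals ||v − Σ <v,e_j> e_j||^2, the squared distance from v to span{e_j}.)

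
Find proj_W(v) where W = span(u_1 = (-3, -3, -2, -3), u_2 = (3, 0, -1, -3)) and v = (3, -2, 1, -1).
proj_W(v) = (27/13, 4/13, -5/13, -19/13)

Set up U = [u_1 | ... | u_2] ∈ R^(4×2). The projector onto W = col(U) is P = U (U^T U)^(-1) U^T.
Compute U^T U =
  [31, 2]
  [2, 19],
and U^T v = (-2, 11).
Solve U^T U · c = U^T v for the coefficients: c = (-4/39, 23/39). The projection is proj_W(v) = U c.
Check: (v - proj_W(v)) · u_1 = 0  (should be 0).
Check: (v - proj_W(v)) · u_2 = 0  (should be 0).
Result: proj_W(v) = (27/13, 4/13, -5/13, -19/13).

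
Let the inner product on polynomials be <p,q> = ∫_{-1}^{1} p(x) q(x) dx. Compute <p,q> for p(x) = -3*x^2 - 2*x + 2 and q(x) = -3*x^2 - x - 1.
<p,q> = -16/15

Expand the product: p(x)·q(x) = 9*x^4 + 9*x^3 - x^2 - 2.
∫_{-1}^{1} of each monomial x^k gives [2/(k+1) if k even, 0 if k odd]. Integrating term-by-term (or equivalently evaluating the antiderivative F(x) = 9*x^5/5 + 9*x^4/4 - x^3/3 - 2*x at the endpoints):
  F(1) − F(−1) = 103/60 − (167/60) = -16/15.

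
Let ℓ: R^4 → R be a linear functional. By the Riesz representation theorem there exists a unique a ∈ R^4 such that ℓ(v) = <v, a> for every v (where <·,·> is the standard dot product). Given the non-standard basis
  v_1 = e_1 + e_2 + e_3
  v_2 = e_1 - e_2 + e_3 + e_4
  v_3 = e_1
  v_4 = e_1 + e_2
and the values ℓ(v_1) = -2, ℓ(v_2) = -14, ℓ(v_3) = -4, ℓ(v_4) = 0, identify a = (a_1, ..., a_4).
a = (-4, 4, -2, -4)

Write a = (a_1, ..., a_4) in the standard basis. For each basis vector v_i, ℓ(v_i) = <v_i, a> is a linear equation in the a_j's. Collect the n equations into a matrix system V a = ℓ, where row i of V is v_i (expressed in the standard basis). Since V is invertible (lower-triangular with 1s on the diagonal, up to permutation), solve by back-substitution:
  V =
[[1, 1, 1, 0],
 [1, -1, 1, 1],
 [1, 0, 0, 0],
 [1, 1, 0, 0]]
  V a = (-2, -14, -4, 0)
Solving gives a = (-4, 4, -2, -4).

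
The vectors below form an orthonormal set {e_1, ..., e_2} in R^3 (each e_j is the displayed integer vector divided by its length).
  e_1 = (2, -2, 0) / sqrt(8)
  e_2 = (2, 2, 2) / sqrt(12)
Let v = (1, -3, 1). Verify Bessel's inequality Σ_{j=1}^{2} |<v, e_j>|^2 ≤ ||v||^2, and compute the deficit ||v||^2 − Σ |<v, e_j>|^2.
Σ |<v, e_j>|^2 = 25/3; ||v||^2 = 11; deficit = 8/3

Write each e_j = u_j / sqrt(<u_j, u_j>) where u_j is the displayed integer vector. Then <v, e_j> = <v, u_j> / sqrt(<u_j, u_j>), so |<v, e_j>|^2 = <v, u_j>^2 / <u_j, u_j>.
Coefficients: <v, e_1> = 8/sqrt(8), <v, e_2> = -2/sqrt(12).
Square and sum: Σ |<v, e_j>|^2 = 25/3.
Compute ||v||^2 = v·v = 11.
Deficit = 11 − 25/3 = 8/3 ≥ 0, confirming Bessel's inequality. (The deficit equals ||v − Σ <v,e_j> e_j||^2, the squared distance from v to span{e_j}.)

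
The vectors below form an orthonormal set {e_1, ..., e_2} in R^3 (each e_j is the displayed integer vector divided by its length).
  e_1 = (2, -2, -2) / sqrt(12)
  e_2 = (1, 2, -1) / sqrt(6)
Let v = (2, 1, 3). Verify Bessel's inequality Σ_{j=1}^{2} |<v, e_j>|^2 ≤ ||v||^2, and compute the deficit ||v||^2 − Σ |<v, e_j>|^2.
Σ |<v, e_j>|^2 = 3/2; ||v||^2 = 14; deficit = 25/2

Write each e_j = u_j / sqrt(<u_j, u_j>) where u_j is the displayed integer vector. Then <v, e_j> = <v, u_j> / sqrt(<u_j, u_j>), so |<v, e_j>|^2 = <v, u_j>^2 / <u_j, u_j>.
Coefficients: <v, e_1> = -4/sqrt(12), <v, e_2> = 1/sqrt(6).
Square and sum: Σ |<v, e_j>|^2 = 3/2.
Compute ||v||^2 = v·v = 14.
Deficit = 14 − 3/2 = 25/2 ≥ 0, confirming Bessel's inequality. (The deficit equals ||v − Σ <v,e_j> e_j||^2, the squared distance from v to span{e_j}.)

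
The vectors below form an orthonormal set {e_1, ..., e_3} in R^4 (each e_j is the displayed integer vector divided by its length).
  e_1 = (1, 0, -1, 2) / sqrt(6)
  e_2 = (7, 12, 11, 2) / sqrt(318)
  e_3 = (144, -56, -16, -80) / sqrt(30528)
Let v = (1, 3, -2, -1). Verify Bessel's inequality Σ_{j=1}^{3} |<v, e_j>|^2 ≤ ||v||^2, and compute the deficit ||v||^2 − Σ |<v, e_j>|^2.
Σ |<v, e_j>|^2 = 14/9; ||v||^2 = 15; deficit = 121/9

Write each e_j = u_j / sqrt(<u_j, u_j>) where u_j is the displayed integer vector. Then <v, e_j> = <v, u_j> / sqrt(<u_j, u_j>), so |<v, e_j>|^2 = <v, u_j>^2 / <u_j, u_j>.
Coefficients: <v, e_1> = 1/sqrt(6), <v, e_2> = 19/sqrt(318), <v, e_3> = 88/sqrt(30528).
Square and sum: Σ |<v, e_j>|^2 = 14/9.
Compute ||v||^2 = v·v = 15.
Deficit = 15 − 14/9 = 121/9 ≥ 0, confirming Bessel's inequality. (The deficit equals ||v − Σ <v,e_j> e_j||^2, the squared distance from v to span{e_j}.)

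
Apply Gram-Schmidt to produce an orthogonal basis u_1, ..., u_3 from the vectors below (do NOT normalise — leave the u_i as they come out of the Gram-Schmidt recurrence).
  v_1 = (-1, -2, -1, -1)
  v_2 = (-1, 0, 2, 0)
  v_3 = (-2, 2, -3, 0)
Orthogonal basis:
  u_1 = (-1, -2, -1, -1)
  u_2 = (-8/7, -2/7, 13/7, -1/7)
  u_3 = (-47/17, 35/17, -47/34, 1/34)

Apply the Gram-Schmidt recurrence
  u_1 = v_1
  u_i = v_i − Σ_{j<i} ((v_i · u_j) / (u_j · u_j)) · u_j.

Step by step this gives:
  u_1 = (-1, -2, -1, -1)
  u_2 = (-8/7, -2/7, 13/7, -1/7)
  u_3 = (-47/17, 35/17, -47/34, 1/34)

Orthogonality check:
  u_2 · u_1 = 0 (should be 0)
  u_3 · u_1 = 0 (should be 0)
  u_3 · u_2 = 0 (should be 0)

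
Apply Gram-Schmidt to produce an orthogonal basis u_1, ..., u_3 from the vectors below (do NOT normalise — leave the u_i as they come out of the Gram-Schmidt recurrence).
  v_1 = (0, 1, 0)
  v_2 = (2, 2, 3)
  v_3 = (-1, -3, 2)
Orthogonal basis:
  u_1 = (0, 1, 0)
  u_2 = (2, 0, 3)
  u_3 = (-21/13, 0, 14/13)

Apply the Gram-Schmidt recurrence
  u_1 = v_1
  u_i = v_i − Σ_{j<i} ((v_i · u_j) / (u_j · u_j)) · u_j.

Step by step this gives:
  u_1 = (0, 1, 0)
  u_2 = (2, 0, 3)
  u_3 = (-21/13, 0, 14/13)

Orthogonality check:
  u_2 · u_1 = 0 (should be 0)
  u_3 · u_1 = 0 (should be 0)
  u_3 · u_2 = 0 (should be 0)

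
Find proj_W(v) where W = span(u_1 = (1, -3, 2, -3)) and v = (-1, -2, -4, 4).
proj_W(v) = (-15/23, 45/23, -30/23, 45/23)

Set up U = [u_1 | ... | u_1] ∈ R^(4×1). The projector onto W = col(U) is P = U (U^T U)^(-1) U^T.
Compute U^T U =
  [23],
and U^T v = (-15).
Solve U^T U · c = U^T v for the coefficients: c = (-15/23). The projection is proj_W(v) = U c.
Check: (v - proj_W(v)) · u_1 = 0  (should be 0).
Result: proj_W(v) = (-15/23, 45/23, -30/23, 45/23).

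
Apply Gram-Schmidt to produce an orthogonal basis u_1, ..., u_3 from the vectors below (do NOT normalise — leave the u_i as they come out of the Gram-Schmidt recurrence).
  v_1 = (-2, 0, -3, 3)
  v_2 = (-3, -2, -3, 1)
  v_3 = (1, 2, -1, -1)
Orthogonal basis:
  u_1 = (-2, 0, -3, 3)
  u_2 = (-15/11, -2, -6/11, -16/11)
  u_3 = (24/91, 108/91, -136/91, -120/91)

Apply the Gram-Schmidt recurrence
  u_1 = v_1
  u_i = v_i − Σ_{j<i} ((v_i · u_j) / (u_j · u_j)) · u_j.

Step by step this gives:
  u_1 = (-2, 0, -3, 3)
  u_2 = (-15/11, -2, -6/11, -16/11)
  u_3 = (24/91, 108/91, -136/91, -120/91)

Orthogonality check:
  u_2 · u_1 = 0 (should be 0)
  u_3 · u_1 = 0 (should be 0)
  u_3 · u_2 = 0 (should be 0)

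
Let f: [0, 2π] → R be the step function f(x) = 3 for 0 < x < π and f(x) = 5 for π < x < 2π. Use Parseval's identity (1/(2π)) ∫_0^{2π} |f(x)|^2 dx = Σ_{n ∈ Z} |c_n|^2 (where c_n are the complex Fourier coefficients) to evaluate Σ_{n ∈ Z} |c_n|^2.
Σ |c_n|^2 = 17

Parseval equates the L^2 energy of f (normalised by 1/(2π)) with the ℓ^2 sum of its Fourier coefficients: (1/(2π)) ∫_0^{2π} |f|^2 = Σ |c_n|^2.
Compute the left side: (1/(2π)) [∫_0^π 3^2 dx + ∫_π^{2π} 5^2 dx] = (1/(2π)) · (9π + 25π) = (9 + 25)/2 = 17.
So Σ_{n ∈ Z} |c_n|^2 = 17.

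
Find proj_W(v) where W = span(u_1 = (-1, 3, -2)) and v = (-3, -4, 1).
proj_W(v) = (11/14, -33/14, 11/7)

Set up U = [u_1 | ... | u_1] ∈ R^(3×1). The projector onto W = col(U) is P = U (U^T U)^(-1) U^T.
Compute U^T U =
  [14],
and U^T v = (-11).
Solve U^T U · c = U^T v for the coefficients: c = (-11/14). The projection is proj_W(v) = U c.
Check: (v - proj_W(v)) · u_1 = 0  (should be 0).
Result: proj_W(v) = (11/14, -33/14, 11/7).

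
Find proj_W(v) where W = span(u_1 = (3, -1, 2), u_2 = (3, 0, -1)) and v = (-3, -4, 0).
proj_W(v) = (-18/7, -1/7, 9/7)

Set up U = [u_1 | ... | u_2] ∈ R^(3×2). The projector onto W = col(U) is P = U (U^T U)^(-1) U^T.
Compute U^T U =
  [14, 7]
  [7, 10],
and U^T v = (-5, -9).
Solve U^T U · c = U^T v for the coefficients: c = (1/7, -1). The projection is proj_W(v) = U c.
Check: (v - proj_W(v)) · u_1 = 0  (should be 0).
Check: (v - proj_W(v)) · u_2 = 0  (should be 0).
Result: proj_W(v) = (-18/7, -1/7, 9/7).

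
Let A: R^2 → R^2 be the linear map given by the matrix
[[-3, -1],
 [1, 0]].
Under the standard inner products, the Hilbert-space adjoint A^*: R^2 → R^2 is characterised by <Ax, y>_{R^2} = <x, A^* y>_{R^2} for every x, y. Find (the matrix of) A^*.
A^* = A^T =
[[-3, 1],
 [-1, 0]]

For real matrices with standard dot products, the defining identity <Ax, y> = <x, A^* y> gives (Ax)^T y = x^T (A^*) y, i.e. x^T A^T y = x^T (A^*) y. Since this holds for all x, y, we must have A^* = A^T. Therefore
A^* =
[[-3, 1],
 [-1, 0]].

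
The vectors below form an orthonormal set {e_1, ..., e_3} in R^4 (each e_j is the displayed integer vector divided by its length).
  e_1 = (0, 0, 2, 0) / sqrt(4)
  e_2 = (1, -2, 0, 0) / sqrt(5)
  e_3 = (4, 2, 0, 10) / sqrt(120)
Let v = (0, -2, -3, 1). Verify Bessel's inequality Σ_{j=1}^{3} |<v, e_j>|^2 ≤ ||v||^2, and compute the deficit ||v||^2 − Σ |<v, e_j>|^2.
Σ |<v, e_j>|^2 = 25/2; ||v||^2 = 14; deficit = 3/2

Write each e_j = u_j / sqrt(<u_j, u_j>) where u_j is the displayed integer vector. Then <v, e_j> = <v, u_j> / sqrt(<u_j, u_j>), so |<v, e_j>|^2 = <v, u_j>^2 / <u_j, u_j>.
Coefficients: <v, e_1> = -6/sqrt(4), <v, e_2> = 4/sqrt(5), <v, e_3> = 6/sqrt(120).
Square and sum: Σ |<v, e_j>|^2 = 25/2.
Compute ||v||^2 = v·v = 14.
Deficit = 14 − 25/2 = 3/2 ≥ 0, confirming Bessel's inequality. (The deficit equals ||v − Σ <v,e_j> e_j||^2, the squared distance from v to span{e_j}.)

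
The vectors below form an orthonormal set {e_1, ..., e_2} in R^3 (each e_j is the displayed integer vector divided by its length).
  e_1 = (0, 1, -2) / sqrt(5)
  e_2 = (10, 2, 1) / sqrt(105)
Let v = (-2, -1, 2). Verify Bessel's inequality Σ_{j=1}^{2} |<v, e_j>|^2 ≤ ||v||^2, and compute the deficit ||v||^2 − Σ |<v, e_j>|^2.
Σ |<v, e_j>|^2 = 185/21; ||v||^2 = 9; deficit = 4/21

Write each e_j = u_j / sqrt(<u_j, u_j>) where u_j is the displayed integer vector. Then <v, e_j> = <v, u_j> / sqrt(<u_j, u_j>), so |<v, e_j>|^2 = <v, u_j>^2 / <u_j, u_j>.
Coefficients: <v, e_1> = -5/sqrt(5), <v, e_2> = -20/sqrt(105).
Square and sum: Σ |<v, e_j>|^2 = 185/21.
Compute ||v||^2 = v·v = 9.
Deficit = 9 − 185/21 = 4/21 ≥ 0, confirming Bessel's inequality. (The deficit equals ||v − Σ <v,e_j> e_j||^2, the squared distance from v to span{e_j}.)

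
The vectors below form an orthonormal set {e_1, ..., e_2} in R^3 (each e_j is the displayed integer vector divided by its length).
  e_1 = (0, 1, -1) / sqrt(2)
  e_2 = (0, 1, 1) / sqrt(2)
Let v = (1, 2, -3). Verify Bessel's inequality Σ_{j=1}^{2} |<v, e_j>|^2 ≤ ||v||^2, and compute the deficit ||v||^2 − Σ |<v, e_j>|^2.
Σ |<v, e_j>|^2 = 13; ||v||^2 = 14; deficit = 1

Write each e_j = u_j / sqrt(<u_j, u_j>) where u_j is the displayed integer vector. Then <v, e_j> = <v, u_j> / sqrt(<u_j, u_j>), so |<v, e_j>|^2 = <v, u_j>^2 / <u_j, u_j>.
Coefficients: <v, e_1> = 5/sqrt(2), <v, e_2> = -1/sqrt(2).
Square and sum: Σ |<v, e_j>|^2 = 13.
Compute ||v||^2 = v·v = 14.
Deficit = 14 − 13 = 1 ≥ 0, confirming Bessel's inequality. (The deficit equals ||v − Σ <v,e_j> e_j||^2, the squared distance from v to span{e_j}.)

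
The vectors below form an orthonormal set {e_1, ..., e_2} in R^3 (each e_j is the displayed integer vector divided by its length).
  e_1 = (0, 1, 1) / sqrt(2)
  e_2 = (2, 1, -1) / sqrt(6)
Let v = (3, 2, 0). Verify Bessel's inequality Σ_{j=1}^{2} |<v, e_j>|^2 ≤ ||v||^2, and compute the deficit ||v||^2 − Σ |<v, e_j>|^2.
Σ |<v, e_j>|^2 = 38/3; ||v||^2 = 13; deficit = 1/3

Write each e_j = u_j / sqrt(<u_j, u_j>) where u_j is the displayed integer vector. Then <v, e_j> = <v, u_j> / sqrt(<u_j, u_j>), so |<v, e_j>|^2 = <v, u_j>^2 / <u_j, u_j>.
Coefficients: <v, e_1> = 2/sqrt(2), <v, e_2> = 8/sqrt(6).
Square and sum: Σ |<v, e_j>|^2 = 38/3.
Compute ||v||^2 = v·v = 13.
Deficit = 13 − 38/3 = 1/3 ≥ 0, confirming Bessel's inequality. (The deficit equals ||v − Σ <v,e_j> e_j||^2, the squared distance from v to span{e_j}.)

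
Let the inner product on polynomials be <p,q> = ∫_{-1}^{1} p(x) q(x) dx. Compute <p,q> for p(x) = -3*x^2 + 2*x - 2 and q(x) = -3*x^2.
<p,q> = 38/5

Expand the product: p(x)·q(x) = 9*x^4 - 6*x^3 + 6*x^2.
∫_{-1}^{1} of each monomial x^k gives [2/(k+1) if k even, 0 if k odd]. Integrating term-by-term (or equivalently evaluating the antiderivative F(x) = 9*x^5/5 - 3*x^4/2 + 2*x^3 at the endpoints):
  F(1) − F(−1) = 23/10 − (-53/10) = 38/5.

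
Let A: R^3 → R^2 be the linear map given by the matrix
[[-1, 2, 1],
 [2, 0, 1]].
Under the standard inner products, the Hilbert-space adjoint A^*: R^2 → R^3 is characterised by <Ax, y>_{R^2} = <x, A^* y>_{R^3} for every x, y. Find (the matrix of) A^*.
A^* = A^T =
[[-1, 2],
 [2, 0],
 [1, 1]]

For real matrices with standard dot products, the defining identity <Ax, y> = <x, A^* y> gives (Ax)^T y = x^T (A^*) y, i.e. x^T A^T y = x^T (A^*) y. Since this holds for all x, y, we must have A^* = A^T. Therefore
A^* =
[[-1, 2],
 [2, 0],
 [1, 1]].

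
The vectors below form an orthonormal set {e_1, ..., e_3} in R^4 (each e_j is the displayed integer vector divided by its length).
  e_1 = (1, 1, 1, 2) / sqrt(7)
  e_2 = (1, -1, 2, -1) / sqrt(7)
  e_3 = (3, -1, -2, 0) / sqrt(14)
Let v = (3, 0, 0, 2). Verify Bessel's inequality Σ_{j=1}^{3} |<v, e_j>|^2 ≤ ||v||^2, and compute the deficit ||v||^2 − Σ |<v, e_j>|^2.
Σ |<v, e_j>|^2 = 181/14; ||v||^2 = 13; deficit = 1/14

Write each e_j = u_j / sqrt(<u_j, u_j>) where u_j is the displayed integer vector. Then <v, e_j> = <v, u_j> / sqrt(<u_j, u_j>), so |<v, e_j>|^2 = <v, u_j>^2 / <u_j, u_j>.
Coefficients: <v, e_1> = 7/sqrt(7), <v, e_2> = 1/sqrt(7), <v, e_3> = 9/sqrt(14).
Square and sum: Σ |<v, e_j>|^2 = 181/14.
Compute ||v||^2 = v·v = 13.
Deficit = 13 − 181/14 = 1/14 ≥ 0, confirming Bessel's inequality. (The deficit equals ||v − Σ <v,e_j> e_j||^2, the squared distance from v to span{e_j}.)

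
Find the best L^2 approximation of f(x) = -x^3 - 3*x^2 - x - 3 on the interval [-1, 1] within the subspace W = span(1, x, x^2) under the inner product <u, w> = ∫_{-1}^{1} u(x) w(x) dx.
g(x) = -3*x^2 - 8*x/5 - 3

The best approximation g ∈ W is the orthogonal projection of f onto W. Writing g = a_0 + a_1 x + a_2 x^2, the coefficients solve the normal equations G · a = b where
  G_{ij} = <φ_i, φ_j> and b_i = <f, φ_i>, with φ_0 = 1, φ_1 = x, φ_2 = x^2.
G =
  [2, 0, 2/3]
  [0, 2/3, 0]
  [2/3, 0, 2/5],
b = (-8, -16/15, -16/5).
Solving gives a_0 = -3, a_1 = -8/5, a_2 = -3, so
  g(x) = -3*x^2 - 8*x/5 - 3.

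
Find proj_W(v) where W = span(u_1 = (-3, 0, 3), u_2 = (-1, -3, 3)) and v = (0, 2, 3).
proj_W(v) = (-39/22, 9/11, 27/22)

Set up U = [u_1 | ... | u_2] ∈ R^(3×2). The projector onto W = col(U) is P = U (U^T U)^(-1) U^T.
Compute U^T U =
  [18, 12]
  [12, 19],
and U^T v = (9, 3).
Solve U^T U · c = U^T v for the coefficients: c = (15/22, -3/11). The projection is proj_W(v) = U c.
Check: (v - proj_W(v)) · u_1 = 0  (should be 0).
Check: (v - proj_W(v)) · u_2 = 0  (should be 0).
Result: proj_W(v) = (-39/22, 9/11, 27/22).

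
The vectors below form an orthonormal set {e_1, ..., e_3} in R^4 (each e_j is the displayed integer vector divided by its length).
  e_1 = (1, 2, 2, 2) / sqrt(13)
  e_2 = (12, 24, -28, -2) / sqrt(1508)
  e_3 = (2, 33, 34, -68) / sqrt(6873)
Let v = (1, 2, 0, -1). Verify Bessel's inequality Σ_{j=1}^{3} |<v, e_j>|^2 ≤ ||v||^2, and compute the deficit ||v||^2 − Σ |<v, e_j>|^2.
Σ |<v, e_j>|^2 = 1406/237; ||v||^2 = 6; deficit = 16/237

Write each e_j = u_j / sqrt(<u_j, u_j>) where u_j is the displayed integer vector. Then <v, e_j> = <v, u_j> / sqrt(<u_j, u_j>), so |<v, e_j>|^2 = <v, u_j>^2 / <u_j, u_j>.
Coefficients: <v, e_1> = 3/sqrt(13), <v, e_2> = 62/sqrt(1508), <v, e_3> = 136/sqrt(6873).
Square and sum: Σ |<v, e_j>|^2 = 1406/237.
Compute ||v||^2 = v·v = 6.
Deficit = 6 − 1406/237 = 16/237 ≥ 0, confirming Bessel's inequality. (The deficit equals ||v − Σ <v,e_j> e_j||^2, the squared distance from v to span{e_j}.)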